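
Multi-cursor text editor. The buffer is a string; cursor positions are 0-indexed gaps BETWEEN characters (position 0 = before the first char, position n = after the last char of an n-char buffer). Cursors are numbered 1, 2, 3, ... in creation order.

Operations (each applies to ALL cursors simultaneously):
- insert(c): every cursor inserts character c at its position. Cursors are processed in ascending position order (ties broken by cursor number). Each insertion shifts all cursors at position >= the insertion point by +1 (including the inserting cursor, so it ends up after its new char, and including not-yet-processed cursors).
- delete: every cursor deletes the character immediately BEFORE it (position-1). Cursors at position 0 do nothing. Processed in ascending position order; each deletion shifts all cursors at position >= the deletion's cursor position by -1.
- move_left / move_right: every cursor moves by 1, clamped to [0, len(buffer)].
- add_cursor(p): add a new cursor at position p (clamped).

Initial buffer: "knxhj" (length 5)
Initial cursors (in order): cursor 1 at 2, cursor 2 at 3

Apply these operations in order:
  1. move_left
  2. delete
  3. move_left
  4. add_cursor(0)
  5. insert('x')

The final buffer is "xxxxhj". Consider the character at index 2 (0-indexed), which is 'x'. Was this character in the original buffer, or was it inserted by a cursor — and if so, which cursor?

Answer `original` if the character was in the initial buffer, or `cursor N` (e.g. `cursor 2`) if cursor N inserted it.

After op 1 (move_left): buffer="knxhj" (len 5), cursors c1@1 c2@2, authorship .....
After op 2 (delete): buffer="xhj" (len 3), cursors c1@0 c2@0, authorship ...
After op 3 (move_left): buffer="xhj" (len 3), cursors c1@0 c2@0, authorship ...
After op 4 (add_cursor(0)): buffer="xhj" (len 3), cursors c1@0 c2@0 c3@0, authorship ...
After op 5 (insert('x')): buffer="xxxxhj" (len 6), cursors c1@3 c2@3 c3@3, authorship 123...
Authorship (.=original, N=cursor N): 1 2 3 . . .
Index 2: author = 3

Answer: cursor 3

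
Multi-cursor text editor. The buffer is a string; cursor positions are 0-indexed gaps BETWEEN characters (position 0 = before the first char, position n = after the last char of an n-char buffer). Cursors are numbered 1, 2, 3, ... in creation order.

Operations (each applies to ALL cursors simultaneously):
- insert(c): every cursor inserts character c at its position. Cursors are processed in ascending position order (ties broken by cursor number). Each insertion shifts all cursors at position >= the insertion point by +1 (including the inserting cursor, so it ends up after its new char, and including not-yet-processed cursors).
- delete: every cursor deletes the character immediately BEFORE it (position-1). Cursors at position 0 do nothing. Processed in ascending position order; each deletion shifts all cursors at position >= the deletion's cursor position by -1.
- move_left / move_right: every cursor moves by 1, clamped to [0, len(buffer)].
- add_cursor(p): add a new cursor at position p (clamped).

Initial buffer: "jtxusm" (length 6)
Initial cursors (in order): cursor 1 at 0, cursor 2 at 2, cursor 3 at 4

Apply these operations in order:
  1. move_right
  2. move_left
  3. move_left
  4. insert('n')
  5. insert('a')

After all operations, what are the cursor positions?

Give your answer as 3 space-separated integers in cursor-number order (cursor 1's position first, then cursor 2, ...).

Answer: 2 5 9

Derivation:
After op 1 (move_right): buffer="jtxusm" (len 6), cursors c1@1 c2@3 c3@5, authorship ......
After op 2 (move_left): buffer="jtxusm" (len 6), cursors c1@0 c2@2 c3@4, authorship ......
After op 3 (move_left): buffer="jtxusm" (len 6), cursors c1@0 c2@1 c3@3, authorship ......
After op 4 (insert('n')): buffer="njntxnusm" (len 9), cursors c1@1 c2@3 c3@6, authorship 1.2..3...
After op 5 (insert('a')): buffer="najnatxnausm" (len 12), cursors c1@2 c2@5 c3@9, authorship 11.22..33...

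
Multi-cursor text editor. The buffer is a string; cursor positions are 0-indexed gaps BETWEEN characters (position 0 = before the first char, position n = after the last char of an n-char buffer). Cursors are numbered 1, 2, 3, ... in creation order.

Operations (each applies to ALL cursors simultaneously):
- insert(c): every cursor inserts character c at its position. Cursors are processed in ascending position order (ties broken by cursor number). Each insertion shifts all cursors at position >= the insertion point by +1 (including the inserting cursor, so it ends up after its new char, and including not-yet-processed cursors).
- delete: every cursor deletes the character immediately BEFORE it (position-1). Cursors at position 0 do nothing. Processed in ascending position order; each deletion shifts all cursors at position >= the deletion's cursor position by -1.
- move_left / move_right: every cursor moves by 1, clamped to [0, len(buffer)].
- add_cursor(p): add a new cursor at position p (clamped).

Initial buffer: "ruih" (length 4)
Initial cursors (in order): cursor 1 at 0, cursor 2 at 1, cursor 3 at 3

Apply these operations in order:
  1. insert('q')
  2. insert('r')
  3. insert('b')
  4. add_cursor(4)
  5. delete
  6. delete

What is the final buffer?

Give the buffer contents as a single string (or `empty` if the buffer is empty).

Answer: quiqh

Derivation:
After op 1 (insert('q')): buffer="qrquiqh" (len 7), cursors c1@1 c2@3 c3@6, authorship 1.2..3.
After op 2 (insert('r')): buffer="qrrqruiqrh" (len 10), cursors c1@2 c2@5 c3@9, authorship 11.22..33.
After op 3 (insert('b')): buffer="qrbrqrbuiqrbh" (len 13), cursors c1@3 c2@7 c3@12, authorship 111.222..333.
After op 4 (add_cursor(4)): buffer="qrbrqrbuiqrbh" (len 13), cursors c1@3 c4@4 c2@7 c3@12, authorship 111.222..333.
After op 5 (delete): buffer="qrqruiqrh" (len 9), cursors c1@2 c4@2 c2@4 c3@8, authorship 1122..33.
After op 6 (delete): buffer="quiqh" (len 5), cursors c1@0 c4@0 c2@1 c3@4, authorship 2..3.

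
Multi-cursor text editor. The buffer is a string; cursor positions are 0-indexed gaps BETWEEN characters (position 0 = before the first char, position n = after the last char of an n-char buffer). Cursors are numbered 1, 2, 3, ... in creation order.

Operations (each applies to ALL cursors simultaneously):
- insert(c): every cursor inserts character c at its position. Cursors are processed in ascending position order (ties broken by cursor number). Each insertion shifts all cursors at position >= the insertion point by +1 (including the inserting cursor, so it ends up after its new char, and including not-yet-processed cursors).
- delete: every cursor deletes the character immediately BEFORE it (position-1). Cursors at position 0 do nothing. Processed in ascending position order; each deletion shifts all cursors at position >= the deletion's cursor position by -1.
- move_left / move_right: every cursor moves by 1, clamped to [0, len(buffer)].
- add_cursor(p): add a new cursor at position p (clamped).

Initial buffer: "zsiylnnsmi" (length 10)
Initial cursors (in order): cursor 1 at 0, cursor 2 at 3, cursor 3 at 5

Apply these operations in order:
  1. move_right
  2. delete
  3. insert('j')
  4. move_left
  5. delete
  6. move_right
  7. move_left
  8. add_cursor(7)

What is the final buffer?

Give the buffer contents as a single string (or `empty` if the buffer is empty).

Answer: jsjjnsmi

Derivation:
After op 1 (move_right): buffer="zsiylnnsmi" (len 10), cursors c1@1 c2@4 c3@6, authorship ..........
After op 2 (delete): buffer="silnsmi" (len 7), cursors c1@0 c2@2 c3@3, authorship .......
After op 3 (insert('j')): buffer="jsijljnsmi" (len 10), cursors c1@1 c2@4 c3@6, authorship 1..2.3....
After op 4 (move_left): buffer="jsijljnsmi" (len 10), cursors c1@0 c2@3 c3@5, authorship 1..2.3....
After op 5 (delete): buffer="jsjjnsmi" (len 8), cursors c1@0 c2@2 c3@3, authorship 1.23....
After op 6 (move_right): buffer="jsjjnsmi" (len 8), cursors c1@1 c2@3 c3@4, authorship 1.23....
After op 7 (move_left): buffer="jsjjnsmi" (len 8), cursors c1@0 c2@2 c3@3, authorship 1.23....
After op 8 (add_cursor(7)): buffer="jsjjnsmi" (len 8), cursors c1@0 c2@2 c3@3 c4@7, authorship 1.23....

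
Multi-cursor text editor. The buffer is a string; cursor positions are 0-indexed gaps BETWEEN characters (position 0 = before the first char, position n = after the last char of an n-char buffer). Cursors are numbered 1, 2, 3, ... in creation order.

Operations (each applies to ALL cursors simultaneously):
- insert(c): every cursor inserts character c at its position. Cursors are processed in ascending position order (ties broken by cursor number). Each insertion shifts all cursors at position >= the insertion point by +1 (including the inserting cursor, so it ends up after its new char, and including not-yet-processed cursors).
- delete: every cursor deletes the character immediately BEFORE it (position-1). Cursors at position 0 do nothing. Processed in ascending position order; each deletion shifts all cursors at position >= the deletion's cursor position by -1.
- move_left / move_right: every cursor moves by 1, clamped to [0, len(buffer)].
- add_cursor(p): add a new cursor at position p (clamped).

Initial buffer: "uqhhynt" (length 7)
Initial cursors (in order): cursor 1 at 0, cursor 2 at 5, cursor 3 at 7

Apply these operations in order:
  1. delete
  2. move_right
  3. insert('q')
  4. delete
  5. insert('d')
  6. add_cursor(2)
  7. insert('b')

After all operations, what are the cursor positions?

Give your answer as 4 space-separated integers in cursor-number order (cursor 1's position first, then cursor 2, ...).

Answer: 4 12 12 4

Derivation:
After op 1 (delete): buffer="uqhhn" (len 5), cursors c1@0 c2@4 c3@5, authorship .....
After op 2 (move_right): buffer="uqhhn" (len 5), cursors c1@1 c2@5 c3@5, authorship .....
After op 3 (insert('q')): buffer="uqqhhnqq" (len 8), cursors c1@2 c2@8 c3@8, authorship .1....23
After op 4 (delete): buffer="uqhhn" (len 5), cursors c1@1 c2@5 c3@5, authorship .....
After op 5 (insert('d')): buffer="udqhhndd" (len 8), cursors c1@2 c2@8 c3@8, authorship .1....23
After op 6 (add_cursor(2)): buffer="udqhhndd" (len 8), cursors c1@2 c4@2 c2@8 c3@8, authorship .1....23
After op 7 (insert('b')): buffer="udbbqhhnddbb" (len 12), cursors c1@4 c4@4 c2@12 c3@12, authorship .114....2323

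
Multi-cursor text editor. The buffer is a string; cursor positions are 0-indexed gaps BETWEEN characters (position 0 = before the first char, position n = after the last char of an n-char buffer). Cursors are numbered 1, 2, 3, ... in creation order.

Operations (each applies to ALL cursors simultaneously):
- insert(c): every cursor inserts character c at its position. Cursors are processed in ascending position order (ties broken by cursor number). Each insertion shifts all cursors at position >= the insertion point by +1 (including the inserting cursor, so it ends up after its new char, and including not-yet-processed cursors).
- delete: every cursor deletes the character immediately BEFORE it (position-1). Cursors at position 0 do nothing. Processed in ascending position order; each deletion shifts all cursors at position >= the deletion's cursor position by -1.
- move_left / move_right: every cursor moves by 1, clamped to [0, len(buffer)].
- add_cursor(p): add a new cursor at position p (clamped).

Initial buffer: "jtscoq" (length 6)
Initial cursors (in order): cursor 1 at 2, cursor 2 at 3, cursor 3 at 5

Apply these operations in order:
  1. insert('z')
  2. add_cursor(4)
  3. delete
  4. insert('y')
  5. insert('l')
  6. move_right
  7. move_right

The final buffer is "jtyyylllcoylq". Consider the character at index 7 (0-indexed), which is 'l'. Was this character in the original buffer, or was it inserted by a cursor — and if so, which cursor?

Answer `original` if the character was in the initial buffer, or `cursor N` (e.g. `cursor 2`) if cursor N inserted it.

After op 1 (insert('z')): buffer="jtzszcozq" (len 9), cursors c1@3 c2@5 c3@8, authorship ..1.2..3.
After op 2 (add_cursor(4)): buffer="jtzszcozq" (len 9), cursors c1@3 c4@4 c2@5 c3@8, authorship ..1.2..3.
After op 3 (delete): buffer="jtcoq" (len 5), cursors c1@2 c2@2 c4@2 c3@4, authorship .....
After op 4 (insert('y')): buffer="jtyyycoyq" (len 9), cursors c1@5 c2@5 c4@5 c3@8, authorship ..124..3.
After op 5 (insert('l')): buffer="jtyyylllcoylq" (len 13), cursors c1@8 c2@8 c4@8 c3@12, authorship ..124124..33.
After op 6 (move_right): buffer="jtyyylllcoylq" (len 13), cursors c1@9 c2@9 c4@9 c3@13, authorship ..124124..33.
After op 7 (move_right): buffer="jtyyylllcoylq" (len 13), cursors c1@10 c2@10 c4@10 c3@13, authorship ..124124..33.
Authorship (.=original, N=cursor N): . . 1 2 4 1 2 4 . . 3 3 .
Index 7: author = 4

Answer: cursor 4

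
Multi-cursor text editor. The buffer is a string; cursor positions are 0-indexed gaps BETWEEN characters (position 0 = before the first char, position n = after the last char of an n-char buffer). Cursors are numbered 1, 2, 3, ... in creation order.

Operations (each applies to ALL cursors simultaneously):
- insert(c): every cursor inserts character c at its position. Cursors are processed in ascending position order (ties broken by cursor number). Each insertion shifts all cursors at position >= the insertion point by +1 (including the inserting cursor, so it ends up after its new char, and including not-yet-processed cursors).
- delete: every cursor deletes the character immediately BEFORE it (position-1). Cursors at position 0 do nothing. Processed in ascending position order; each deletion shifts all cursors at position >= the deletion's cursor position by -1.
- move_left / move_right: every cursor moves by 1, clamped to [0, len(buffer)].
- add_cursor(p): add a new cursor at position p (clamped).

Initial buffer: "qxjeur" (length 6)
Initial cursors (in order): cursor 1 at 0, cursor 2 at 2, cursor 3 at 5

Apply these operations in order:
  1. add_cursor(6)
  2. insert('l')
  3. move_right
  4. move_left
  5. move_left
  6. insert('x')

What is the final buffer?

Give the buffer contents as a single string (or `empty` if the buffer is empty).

After op 1 (add_cursor(6)): buffer="qxjeur" (len 6), cursors c1@0 c2@2 c3@5 c4@6, authorship ......
After op 2 (insert('l')): buffer="lqxljeulrl" (len 10), cursors c1@1 c2@4 c3@8 c4@10, authorship 1..2...3.4
After op 3 (move_right): buffer="lqxljeulrl" (len 10), cursors c1@2 c2@5 c3@9 c4@10, authorship 1..2...3.4
After op 4 (move_left): buffer="lqxljeulrl" (len 10), cursors c1@1 c2@4 c3@8 c4@9, authorship 1..2...3.4
After op 5 (move_left): buffer="lqxljeulrl" (len 10), cursors c1@0 c2@3 c3@7 c4@8, authorship 1..2...3.4
After op 6 (insert('x')): buffer="xlqxxljeuxlxrl" (len 14), cursors c1@1 c2@5 c3@10 c4@12, authorship 11..22...334.4

Answer: xlqxxljeuxlxrl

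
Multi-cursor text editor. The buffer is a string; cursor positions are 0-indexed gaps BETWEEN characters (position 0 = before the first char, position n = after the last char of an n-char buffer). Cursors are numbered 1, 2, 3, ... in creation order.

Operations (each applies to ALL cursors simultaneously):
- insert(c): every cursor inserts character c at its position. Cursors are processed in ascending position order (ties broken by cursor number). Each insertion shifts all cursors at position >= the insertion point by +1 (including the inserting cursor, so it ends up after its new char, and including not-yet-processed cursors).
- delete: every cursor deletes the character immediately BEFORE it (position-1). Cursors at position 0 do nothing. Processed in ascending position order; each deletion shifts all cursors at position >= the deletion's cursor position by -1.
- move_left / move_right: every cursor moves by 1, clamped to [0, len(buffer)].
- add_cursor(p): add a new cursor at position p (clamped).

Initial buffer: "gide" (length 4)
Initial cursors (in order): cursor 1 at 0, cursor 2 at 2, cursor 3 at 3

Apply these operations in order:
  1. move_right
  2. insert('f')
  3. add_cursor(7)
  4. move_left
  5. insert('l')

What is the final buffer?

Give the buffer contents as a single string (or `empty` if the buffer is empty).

Answer: glfidlfellf

Derivation:
After op 1 (move_right): buffer="gide" (len 4), cursors c1@1 c2@3 c3@4, authorship ....
After op 2 (insert('f')): buffer="gfidfef" (len 7), cursors c1@2 c2@5 c3@7, authorship .1..2.3
After op 3 (add_cursor(7)): buffer="gfidfef" (len 7), cursors c1@2 c2@5 c3@7 c4@7, authorship .1..2.3
After op 4 (move_left): buffer="gfidfef" (len 7), cursors c1@1 c2@4 c3@6 c4@6, authorship .1..2.3
After op 5 (insert('l')): buffer="glfidlfellf" (len 11), cursors c1@2 c2@6 c3@10 c4@10, authorship .11..22.343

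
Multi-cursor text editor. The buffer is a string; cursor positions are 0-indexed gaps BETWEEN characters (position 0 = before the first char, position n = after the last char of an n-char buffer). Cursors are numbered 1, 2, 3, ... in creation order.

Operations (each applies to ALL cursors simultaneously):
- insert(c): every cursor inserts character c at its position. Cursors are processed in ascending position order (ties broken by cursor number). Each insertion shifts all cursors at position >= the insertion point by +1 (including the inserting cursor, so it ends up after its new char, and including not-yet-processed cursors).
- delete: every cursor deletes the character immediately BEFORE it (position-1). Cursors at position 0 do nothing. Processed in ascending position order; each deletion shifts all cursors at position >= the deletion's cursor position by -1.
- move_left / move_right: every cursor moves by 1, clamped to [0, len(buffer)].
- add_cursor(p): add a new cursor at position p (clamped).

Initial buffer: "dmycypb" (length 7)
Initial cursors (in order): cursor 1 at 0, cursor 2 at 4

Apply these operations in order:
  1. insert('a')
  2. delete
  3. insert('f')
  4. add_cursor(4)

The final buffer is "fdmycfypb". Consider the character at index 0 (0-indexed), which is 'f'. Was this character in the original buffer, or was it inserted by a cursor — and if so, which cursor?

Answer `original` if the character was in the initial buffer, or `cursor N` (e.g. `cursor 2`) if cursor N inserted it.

Answer: cursor 1

Derivation:
After op 1 (insert('a')): buffer="admycaypb" (len 9), cursors c1@1 c2@6, authorship 1....2...
After op 2 (delete): buffer="dmycypb" (len 7), cursors c1@0 c2@4, authorship .......
After op 3 (insert('f')): buffer="fdmycfypb" (len 9), cursors c1@1 c2@6, authorship 1....2...
After op 4 (add_cursor(4)): buffer="fdmycfypb" (len 9), cursors c1@1 c3@4 c2@6, authorship 1....2...
Authorship (.=original, N=cursor N): 1 . . . . 2 . . .
Index 0: author = 1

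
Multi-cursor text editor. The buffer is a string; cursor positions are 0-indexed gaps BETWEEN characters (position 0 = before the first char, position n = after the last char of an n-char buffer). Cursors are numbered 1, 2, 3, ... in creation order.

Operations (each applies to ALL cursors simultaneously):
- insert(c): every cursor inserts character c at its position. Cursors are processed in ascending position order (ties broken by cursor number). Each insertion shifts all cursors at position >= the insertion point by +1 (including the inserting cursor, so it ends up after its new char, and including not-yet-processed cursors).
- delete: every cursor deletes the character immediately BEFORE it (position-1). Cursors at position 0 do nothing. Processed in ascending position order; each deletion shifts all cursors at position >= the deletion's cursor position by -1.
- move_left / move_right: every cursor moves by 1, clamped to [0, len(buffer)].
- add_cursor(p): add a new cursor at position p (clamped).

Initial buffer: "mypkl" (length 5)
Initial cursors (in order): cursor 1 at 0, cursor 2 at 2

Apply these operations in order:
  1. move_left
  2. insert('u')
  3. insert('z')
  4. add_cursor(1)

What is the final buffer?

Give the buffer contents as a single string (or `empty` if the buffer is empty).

Answer: uzmuzypkl

Derivation:
After op 1 (move_left): buffer="mypkl" (len 5), cursors c1@0 c2@1, authorship .....
After op 2 (insert('u')): buffer="umuypkl" (len 7), cursors c1@1 c2@3, authorship 1.2....
After op 3 (insert('z')): buffer="uzmuzypkl" (len 9), cursors c1@2 c2@5, authorship 11.22....
After op 4 (add_cursor(1)): buffer="uzmuzypkl" (len 9), cursors c3@1 c1@2 c2@5, authorship 11.22....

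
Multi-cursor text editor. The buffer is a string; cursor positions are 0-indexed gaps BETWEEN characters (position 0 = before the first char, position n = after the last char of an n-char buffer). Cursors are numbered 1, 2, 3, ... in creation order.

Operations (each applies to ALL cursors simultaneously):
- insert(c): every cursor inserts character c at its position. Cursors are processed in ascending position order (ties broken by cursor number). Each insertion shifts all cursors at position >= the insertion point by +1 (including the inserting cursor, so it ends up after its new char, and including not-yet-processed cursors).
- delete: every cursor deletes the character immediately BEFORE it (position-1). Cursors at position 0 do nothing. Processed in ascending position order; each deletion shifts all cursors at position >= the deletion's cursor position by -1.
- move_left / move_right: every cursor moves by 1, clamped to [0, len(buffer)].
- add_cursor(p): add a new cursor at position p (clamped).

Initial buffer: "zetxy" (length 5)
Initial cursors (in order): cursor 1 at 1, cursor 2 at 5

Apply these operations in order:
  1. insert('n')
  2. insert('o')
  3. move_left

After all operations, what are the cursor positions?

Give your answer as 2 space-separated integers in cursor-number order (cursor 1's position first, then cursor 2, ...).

Answer: 2 8

Derivation:
After op 1 (insert('n')): buffer="znetxyn" (len 7), cursors c1@2 c2@7, authorship .1....2
After op 2 (insert('o')): buffer="znoetxyno" (len 9), cursors c1@3 c2@9, authorship .11....22
After op 3 (move_left): buffer="znoetxyno" (len 9), cursors c1@2 c2@8, authorship .11....22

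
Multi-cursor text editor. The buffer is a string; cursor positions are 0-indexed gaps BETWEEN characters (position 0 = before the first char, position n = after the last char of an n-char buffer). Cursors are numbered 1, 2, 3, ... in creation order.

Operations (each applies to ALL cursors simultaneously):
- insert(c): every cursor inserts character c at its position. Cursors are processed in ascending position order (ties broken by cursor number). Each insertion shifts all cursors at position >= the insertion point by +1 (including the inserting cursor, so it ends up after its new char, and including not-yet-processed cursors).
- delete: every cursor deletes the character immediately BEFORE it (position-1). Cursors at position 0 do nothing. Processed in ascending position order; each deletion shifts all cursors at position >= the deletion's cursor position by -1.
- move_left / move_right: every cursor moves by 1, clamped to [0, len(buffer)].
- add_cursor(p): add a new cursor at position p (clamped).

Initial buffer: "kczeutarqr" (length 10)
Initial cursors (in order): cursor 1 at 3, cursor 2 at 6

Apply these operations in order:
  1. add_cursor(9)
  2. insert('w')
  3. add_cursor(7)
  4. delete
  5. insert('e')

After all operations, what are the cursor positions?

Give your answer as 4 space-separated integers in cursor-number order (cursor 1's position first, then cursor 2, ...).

Answer: 4 8 12 8

Derivation:
After op 1 (add_cursor(9)): buffer="kczeutarqr" (len 10), cursors c1@3 c2@6 c3@9, authorship ..........
After op 2 (insert('w')): buffer="kczweutwarqwr" (len 13), cursors c1@4 c2@8 c3@12, authorship ...1...2...3.
After op 3 (add_cursor(7)): buffer="kczweutwarqwr" (len 13), cursors c1@4 c4@7 c2@8 c3@12, authorship ...1...2...3.
After op 4 (delete): buffer="kczeuarqr" (len 9), cursors c1@3 c2@5 c4@5 c3@8, authorship .........
After op 5 (insert('e')): buffer="kczeeueearqer" (len 13), cursors c1@4 c2@8 c4@8 c3@12, authorship ...1..24...3.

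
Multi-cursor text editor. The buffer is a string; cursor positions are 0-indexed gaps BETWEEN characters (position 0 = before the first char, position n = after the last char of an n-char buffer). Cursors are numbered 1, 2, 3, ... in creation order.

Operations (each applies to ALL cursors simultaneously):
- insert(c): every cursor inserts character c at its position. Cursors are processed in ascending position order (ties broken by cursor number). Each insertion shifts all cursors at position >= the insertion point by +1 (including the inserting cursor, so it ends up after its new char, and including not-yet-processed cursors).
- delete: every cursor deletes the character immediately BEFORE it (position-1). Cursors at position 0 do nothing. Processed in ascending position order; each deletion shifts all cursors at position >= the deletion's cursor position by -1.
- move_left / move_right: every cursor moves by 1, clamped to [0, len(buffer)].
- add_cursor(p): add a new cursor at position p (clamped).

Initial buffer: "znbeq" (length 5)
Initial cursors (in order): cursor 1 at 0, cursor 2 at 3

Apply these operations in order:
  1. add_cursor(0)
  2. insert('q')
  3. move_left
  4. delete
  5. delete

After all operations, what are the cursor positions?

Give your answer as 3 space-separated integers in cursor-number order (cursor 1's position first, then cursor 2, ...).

After op 1 (add_cursor(0)): buffer="znbeq" (len 5), cursors c1@0 c3@0 c2@3, authorship .....
After op 2 (insert('q')): buffer="qqznbqeq" (len 8), cursors c1@2 c3@2 c2@6, authorship 13...2..
After op 3 (move_left): buffer="qqznbqeq" (len 8), cursors c1@1 c3@1 c2@5, authorship 13...2..
After op 4 (delete): buffer="qznqeq" (len 6), cursors c1@0 c3@0 c2@3, authorship 3..2..
After op 5 (delete): buffer="qzqeq" (len 5), cursors c1@0 c3@0 c2@2, authorship 3.2..

Answer: 0 2 0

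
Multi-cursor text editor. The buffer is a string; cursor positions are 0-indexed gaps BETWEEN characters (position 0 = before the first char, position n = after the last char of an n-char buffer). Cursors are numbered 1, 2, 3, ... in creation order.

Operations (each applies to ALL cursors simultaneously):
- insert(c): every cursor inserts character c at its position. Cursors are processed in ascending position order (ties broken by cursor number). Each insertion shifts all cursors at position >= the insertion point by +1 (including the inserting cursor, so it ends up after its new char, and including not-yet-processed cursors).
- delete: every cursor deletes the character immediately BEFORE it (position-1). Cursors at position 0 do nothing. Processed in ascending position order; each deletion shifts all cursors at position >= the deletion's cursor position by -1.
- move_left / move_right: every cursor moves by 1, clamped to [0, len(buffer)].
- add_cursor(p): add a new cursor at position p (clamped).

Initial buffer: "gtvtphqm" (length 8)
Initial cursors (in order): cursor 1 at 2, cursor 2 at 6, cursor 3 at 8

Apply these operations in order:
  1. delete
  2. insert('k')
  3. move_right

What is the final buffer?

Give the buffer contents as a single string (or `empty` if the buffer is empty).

Answer: gkvtpkqk

Derivation:
After op 1 (delete): buffer="gvtpq" (len 5), cursors c1@1 c2@4 c3@5, authorship .....
After op 2 (insert('k')): buffer="gkvtpkqk" (len 8), cursors c1@2 c2@6 c3@8, authorship .1...2.3
After op 3 (move_right): buffer="gkvtpkqk" (len 8), cursors c1@3 c2@7 c3@8, authorship .1...2.3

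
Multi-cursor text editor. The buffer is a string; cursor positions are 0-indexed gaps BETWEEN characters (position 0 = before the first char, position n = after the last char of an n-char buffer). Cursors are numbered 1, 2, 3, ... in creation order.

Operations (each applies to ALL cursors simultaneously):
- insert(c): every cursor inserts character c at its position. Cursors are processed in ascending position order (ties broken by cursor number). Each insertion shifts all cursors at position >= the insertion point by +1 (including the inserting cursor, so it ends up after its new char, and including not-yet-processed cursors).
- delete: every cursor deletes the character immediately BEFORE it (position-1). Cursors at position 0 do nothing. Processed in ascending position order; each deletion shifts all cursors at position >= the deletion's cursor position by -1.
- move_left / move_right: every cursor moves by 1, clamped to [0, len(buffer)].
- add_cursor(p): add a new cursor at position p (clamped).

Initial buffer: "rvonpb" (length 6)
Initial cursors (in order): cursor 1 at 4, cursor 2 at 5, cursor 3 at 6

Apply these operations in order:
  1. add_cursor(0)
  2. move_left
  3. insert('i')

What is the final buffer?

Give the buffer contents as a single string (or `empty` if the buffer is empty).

Answer: irvoinipib

Derivation:
After op 1 (add_cursor(0)): buffer="rvonpb" (len 6), cursors c4@0 c1@4 c2@5 c3@6, authorship ......
After op 2 (move_left): buffer="rvonpb" (len 6), cursors c4@0 c1@3 c2@4 c3@5, authorship ......
After op 3 (insert('i')): buffer="irvoinipib" (len 10), cursors c4@1 c1@5 c2@7 c3@9, authorship 4...1.2.3.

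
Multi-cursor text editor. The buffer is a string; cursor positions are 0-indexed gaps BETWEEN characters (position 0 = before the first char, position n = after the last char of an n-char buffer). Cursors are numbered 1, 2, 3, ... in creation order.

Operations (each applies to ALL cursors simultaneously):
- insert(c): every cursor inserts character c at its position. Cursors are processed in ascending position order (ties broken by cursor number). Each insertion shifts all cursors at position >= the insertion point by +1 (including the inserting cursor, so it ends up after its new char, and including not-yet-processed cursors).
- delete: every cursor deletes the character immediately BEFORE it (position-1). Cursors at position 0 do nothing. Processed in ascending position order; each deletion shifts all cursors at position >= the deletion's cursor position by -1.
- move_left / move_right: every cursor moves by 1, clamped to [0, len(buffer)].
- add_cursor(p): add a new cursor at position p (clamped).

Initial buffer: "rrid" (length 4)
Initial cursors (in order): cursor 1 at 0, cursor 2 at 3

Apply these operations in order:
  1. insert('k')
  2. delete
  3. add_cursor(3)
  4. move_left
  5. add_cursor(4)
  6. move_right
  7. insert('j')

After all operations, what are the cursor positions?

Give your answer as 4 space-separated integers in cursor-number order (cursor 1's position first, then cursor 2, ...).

After op 1 (insert('k')): buffer="krrikd" (len 6), cursors c1@1 c2@5, authorship 1...2.
After op 2 (delete): buffer="rrid" (len 4), cursors c1@0 c2@3, authorship ....
After op 3 (add_cursor(3)): buffer="rrid" (len 4), cursors c1@0 c2@3 c3@3, authorship ....
After op 4 (move_left): buffer="rrid" (len 4), cursors c1@0 c2@2 c3@2, authorship ....
After op 5 (add_cursor(4)): buffer="rrid" (len 4), cursors c1@0 c2@2 c3@2 c4@4, authorship ....
After op 6 (move_right): buffer="rrid" (len 4), cursors c1@1 c2@3 c3@3 c4@4, authorship ....
After op 7 (insert('j')): buffer="rjrijjdj" (len 8), cursors c1@2 c2@6 c3@6 c4@8, authorship .1..23.4

Answer: 2 6 6 8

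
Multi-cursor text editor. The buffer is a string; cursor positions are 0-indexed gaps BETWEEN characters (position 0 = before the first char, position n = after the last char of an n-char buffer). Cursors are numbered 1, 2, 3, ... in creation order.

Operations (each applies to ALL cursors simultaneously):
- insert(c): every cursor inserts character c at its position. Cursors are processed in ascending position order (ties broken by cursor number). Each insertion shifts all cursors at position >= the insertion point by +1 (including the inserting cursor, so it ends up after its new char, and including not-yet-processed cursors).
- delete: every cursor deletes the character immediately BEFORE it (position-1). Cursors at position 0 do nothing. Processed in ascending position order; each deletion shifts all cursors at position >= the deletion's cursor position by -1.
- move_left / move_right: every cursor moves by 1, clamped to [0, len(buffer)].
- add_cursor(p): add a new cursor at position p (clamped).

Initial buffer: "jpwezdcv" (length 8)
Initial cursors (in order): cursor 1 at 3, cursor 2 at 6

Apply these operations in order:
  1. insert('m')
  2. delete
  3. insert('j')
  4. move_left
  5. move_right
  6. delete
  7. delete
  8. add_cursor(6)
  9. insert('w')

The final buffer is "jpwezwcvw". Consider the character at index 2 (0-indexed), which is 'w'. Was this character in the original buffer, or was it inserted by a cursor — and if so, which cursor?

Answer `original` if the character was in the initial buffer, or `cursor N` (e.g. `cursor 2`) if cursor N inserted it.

After op 1 (insert('m')): buffer="jpwmezdmcv" (len 10), cursors c1@4 c2@8, authorship ...1...2..
After op 2 (delete): buffer="jpwezdcv" (len 8), cursors c1@3 c2@6, authorship ........
After op 3 (insert('j')): buffer="jpwjezdjcv" (len 10), cursors c1@4 c2@8, authorship ...1...2..
After op 4 (move_left): buffer="jpwjezdjcv" (len 10), cursors c1@3 c2@7, authorship ...1...2..
After op 5 (move_right): buffer="jpwjezdjcv" (len 10), cursors c1@4 c2@8, authorship ...1...2..
After op 6 (delete): buffer="jpwezdcv" (len 8), cursors c1@3 c2@6, authorship ........
After op 7 (delete): buffer="jpezcv" (len 6), cursors c1@2 c2@4, authorship ......
After op 8 (add_cursor(6)): buffer="jpezcv" (len 6), cursors c1@2 c2@4 c3@6, authorship ......
After op 9 (insert('w')): buffer="jpwezwcvw" (len 9), cursors c1@3 c2@6 c3@9, authorship ..1..2..3
Authorship (.=original, N=cursor N): . . 1 . . 2 . . 3
Index 2: author = 1

Answer: cursor 1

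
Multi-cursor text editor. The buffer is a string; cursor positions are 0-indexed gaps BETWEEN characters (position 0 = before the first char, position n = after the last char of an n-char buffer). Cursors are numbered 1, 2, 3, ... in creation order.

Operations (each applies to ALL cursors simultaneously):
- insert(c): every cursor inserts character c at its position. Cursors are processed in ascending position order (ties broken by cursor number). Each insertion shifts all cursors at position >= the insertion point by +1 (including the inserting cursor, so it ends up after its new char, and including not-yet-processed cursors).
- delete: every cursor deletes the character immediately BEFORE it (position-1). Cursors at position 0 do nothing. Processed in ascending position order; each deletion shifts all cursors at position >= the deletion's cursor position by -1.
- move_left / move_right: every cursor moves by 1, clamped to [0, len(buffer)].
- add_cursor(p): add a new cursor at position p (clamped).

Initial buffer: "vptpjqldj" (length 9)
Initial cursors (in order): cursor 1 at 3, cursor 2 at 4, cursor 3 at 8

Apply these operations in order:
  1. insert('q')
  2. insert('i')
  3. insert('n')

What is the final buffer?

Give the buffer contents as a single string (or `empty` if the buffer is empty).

After op 1 (insert('q')): buffer="vptqpqjqldqj" (len 12), cursors c1@4 c2@6 c3@11, authorship ...1.2....3.
After op 2 (insert('i')): buffer="vptqipqijqldqij" (len 15), cursors c1@5 c2@8 c3@14, authorship ...11.22....33.
After op 3 (insert('n')): buffer="vptqinpqinjqldqinj" (len 18), cursors c1@6 c2@10 c3@17, authorship ...111.222....333.

Answer: vptqinpqinjqldqinj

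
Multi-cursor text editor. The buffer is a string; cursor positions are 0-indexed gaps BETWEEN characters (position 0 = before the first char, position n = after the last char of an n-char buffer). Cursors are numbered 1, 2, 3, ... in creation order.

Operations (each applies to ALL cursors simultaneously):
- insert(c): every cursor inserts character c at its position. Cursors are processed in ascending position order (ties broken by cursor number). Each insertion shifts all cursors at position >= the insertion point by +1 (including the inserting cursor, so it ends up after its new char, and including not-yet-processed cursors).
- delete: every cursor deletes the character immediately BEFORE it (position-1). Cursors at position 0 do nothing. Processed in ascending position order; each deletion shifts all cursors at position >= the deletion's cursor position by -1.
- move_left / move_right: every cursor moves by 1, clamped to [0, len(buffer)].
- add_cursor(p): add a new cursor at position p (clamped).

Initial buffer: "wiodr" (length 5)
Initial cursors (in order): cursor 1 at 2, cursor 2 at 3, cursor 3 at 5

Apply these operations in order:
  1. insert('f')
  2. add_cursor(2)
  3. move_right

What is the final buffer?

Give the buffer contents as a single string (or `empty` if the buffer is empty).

After op 1 (insert('f')): buffer="wifofdrf" (len 8), cursors c1@3 c2@5 c3@8, authorship ..1.2..3
After op 2 (add_cursor(2)): buffer="wifofdrf" (len 8), cursors c4@2 c1@3 c2@5 c3@8, authorship ..1.2..3
After op 3 (move_right): buffer="wifofdrf" (len 8), cursors c4@3 c1@4 c2@6 c3@8, authorship ..1.2..3

Answer: wifofdrf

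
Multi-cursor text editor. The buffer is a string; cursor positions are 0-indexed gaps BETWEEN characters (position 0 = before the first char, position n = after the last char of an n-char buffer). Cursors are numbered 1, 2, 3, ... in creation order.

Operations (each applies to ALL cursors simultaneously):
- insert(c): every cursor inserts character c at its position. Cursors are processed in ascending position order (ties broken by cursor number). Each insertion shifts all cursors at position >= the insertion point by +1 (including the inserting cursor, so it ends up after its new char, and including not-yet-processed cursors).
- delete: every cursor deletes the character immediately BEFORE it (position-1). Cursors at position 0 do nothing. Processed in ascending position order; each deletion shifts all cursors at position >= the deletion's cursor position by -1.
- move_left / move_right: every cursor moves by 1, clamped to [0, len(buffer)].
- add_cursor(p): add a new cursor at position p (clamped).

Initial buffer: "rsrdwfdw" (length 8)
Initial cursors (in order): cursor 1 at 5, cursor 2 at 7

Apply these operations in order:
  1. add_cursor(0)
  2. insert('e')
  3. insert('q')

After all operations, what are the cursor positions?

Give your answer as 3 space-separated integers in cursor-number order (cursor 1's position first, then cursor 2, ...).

After op 1 (add_cursor(0)): buffer="rsrdwfdw" (len 8), cursors c3@0 c1@5 c2@7, authorship ........
After op 2 (insert('e')): buffer="ersrdwefdew" (len 11), cursors c3@1 c1@7 c2@10, authorship 3.....1..2.
After op 3 (insert('q')): buffer="eqrsrdweqfdeqw" (len 14), cursors c3@2 c1@9 c2@13, authorship 33.....11..22.

Answer: 9 13 2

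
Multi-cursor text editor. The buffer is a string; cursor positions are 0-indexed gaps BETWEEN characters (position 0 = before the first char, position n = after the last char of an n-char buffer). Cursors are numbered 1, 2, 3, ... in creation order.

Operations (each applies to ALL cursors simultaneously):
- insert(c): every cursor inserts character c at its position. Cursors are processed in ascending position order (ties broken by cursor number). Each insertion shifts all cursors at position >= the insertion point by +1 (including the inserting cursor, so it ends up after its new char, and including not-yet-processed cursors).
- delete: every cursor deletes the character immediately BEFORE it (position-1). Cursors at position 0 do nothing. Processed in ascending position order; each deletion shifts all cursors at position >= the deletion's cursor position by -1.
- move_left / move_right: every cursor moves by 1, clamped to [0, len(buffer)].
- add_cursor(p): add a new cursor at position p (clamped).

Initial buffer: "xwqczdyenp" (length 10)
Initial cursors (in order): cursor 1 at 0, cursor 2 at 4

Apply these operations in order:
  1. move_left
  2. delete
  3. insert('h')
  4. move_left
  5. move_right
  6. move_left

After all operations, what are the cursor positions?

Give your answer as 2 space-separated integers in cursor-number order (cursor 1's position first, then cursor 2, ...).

After op 1 (move_left): buffer="xwqczdyenp" (len 10), cursors c1@0 c2@3, authorship ..........
After op 2 (delete): buffer="xwczdyenp" (len 9), cursors c1@0 c2@2, authorship .........
After op 3 (insert('h')): buffer="hxwhczdyenp" (len 11), cursors c1@1 c2@4, authorship 1..2.......
After op 4 (move_left): buffer="hxwhczdyenp" (len 11), cursors c1@0 c2@3, authorship 1..2.......
After op 5 (move_right): buffer="hxwhczdyenp" (len 11), cursors c1@1 c2@4, authorship 1..2.......
After op 6 (move_left): buffer="hxwhczdyenp" (len 11), cursors c1@0 c2@3, authorship 1..2.......

Answer: 0 3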